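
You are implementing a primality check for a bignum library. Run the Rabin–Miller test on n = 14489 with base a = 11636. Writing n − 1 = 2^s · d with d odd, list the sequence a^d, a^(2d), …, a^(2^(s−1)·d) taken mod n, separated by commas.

n − 1 = 14488 = 2^3 · 1811, so s = 3 and d = 1811.
x_0 = 11636^1811 mod 14489 = 10328.
x_1 = 10328^2 mod 14489 = 14055.
x_2 = 14055^2 mod 14489 = 14488.

10328, 14055, 14488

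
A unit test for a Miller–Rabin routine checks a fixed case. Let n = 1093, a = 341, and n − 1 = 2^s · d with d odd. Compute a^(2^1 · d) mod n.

n − 1 = 1092 = 2^2 · 273, so s = 2 and d = 273.
x_0 = 341^273 mod 1093 = 1092.
x_1 = 1092^2 mod 1093 = 1.

1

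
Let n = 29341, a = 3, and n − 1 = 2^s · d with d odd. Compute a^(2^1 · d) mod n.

1

n − 1 = 29340 = 2^2 · 7335, so s = 2 and d = 7335.
Repeated squaring mod 29341: 3^1 ≡ 3, 3^2 ≡ 9, 3^4 ≡ 81, 3^8 ≡ 6561, 3^16 ≡ 3474, 3^32 ≡ 9525, 3^64 ≡ 3253, 3^128 ≡ 19249, 3^256 ≡ 5853, 3^512 ≡ 16662, 3^1024 ≡ 27043, 3^2048 ≡ 28765, 3^4096 ≡ 9025.
7335 = 4096 + 2048 + 1024 + 128 + 32 + 4 + 2 + 1, so 3^7335 ≡ 9025·28765·27043·19249·9525·81·9·3 ≡ 22569 (mod 29341).
x_0 = 22569.
x_1 = 22569^2 mod 29341 = 1.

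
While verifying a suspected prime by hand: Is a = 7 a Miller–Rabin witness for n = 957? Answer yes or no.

yes

n − 1 = 956 = 2^2 · 239, so s = 2 and d = 239.
x_0 = 7^239 mod 957 = 877.
x_0 is neither 1 nor 956, so continue squaring.
x_1 = 877^2 mod 957 = 658.
Reached i = s−1 = 1 without hitting −1: 7 is a Miller–Rabin witness and 957 is composite.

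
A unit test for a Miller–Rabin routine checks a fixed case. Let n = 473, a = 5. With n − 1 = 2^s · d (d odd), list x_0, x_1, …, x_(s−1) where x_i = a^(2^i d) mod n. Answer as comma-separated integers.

n − 1 = 472 = 2^3 · 59, so s = 3 and d = 59.
x_0 = 5^59 mod 473 = 372.
x_1 = 372^2 mod 473 = 268.
x_2 = 268^2 mod 473 = 401.

372, 268, 401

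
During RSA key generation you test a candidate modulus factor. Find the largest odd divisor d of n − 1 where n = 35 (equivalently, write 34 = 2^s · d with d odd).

17

Halving: 34 → 17; 17 is odd.
So 34 = 2^1 · 17.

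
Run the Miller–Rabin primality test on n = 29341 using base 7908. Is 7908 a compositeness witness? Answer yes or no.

n − 1 = 29340 = 2^2 · 7335, so s = 2 and d = 7335.
x_0 = 7908^7335 mod 29341 = 29340.
x_0 = 29340 ≡ −1, so 7908 is not a witness.

no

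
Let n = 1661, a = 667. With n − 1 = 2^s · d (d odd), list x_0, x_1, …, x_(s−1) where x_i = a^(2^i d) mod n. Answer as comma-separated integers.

n − 1 = 1660 = 2^2 · 415, so s = 2 and d = 415.
x_0 = 667^415 mod 1661 = 868.
x_1 = 868^2 mod 1661 = 991.

868, 991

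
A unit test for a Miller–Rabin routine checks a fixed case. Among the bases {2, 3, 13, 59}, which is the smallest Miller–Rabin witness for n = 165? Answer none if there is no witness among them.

n − 1 = 164 = 2^2 · 41, so s = 2 and d = 41.
Base 2: x_0 = 2^41 mod 165 = 2. x_0 is neither 1 nor 164, so continue squaring. x_1 = 2^2 mod 165 = 4. Reached i = s−1 = 1 without hitting −1: 2 is a Miller–Rabin witness and 165 is composite.
Base 3: x_0 = 3^41 mod 165 = 3. x_0 is neither 1 nor 164, so continue squaring. x_1 = 3^2 mod 165 = 9. Reached i = s−1 = 1 without hitting −1: 3 is a Miller–Rabin witness and 165 is composite.
Base 13: x_0 = 13^41 mod 165 = 13. x_0 is neither 1 nor 164, so continue squaring. x_1 = 13^2 mod 165 = 4. Reached i = s−1 = 1 without hitting −1: 13 is a Miller–Rabin witness and 165 is composite.
Base 59: x_0 = 59^41 mod 165 = 59. x_0 is neither 1 nor 164, so continue squaring. x_1 = 59^2 mod 165 = 16. Reached i = s−1 = 1 without hitting −1: 59 is a Miller–Rabin witness and 165 is composite.
The smallest witness among the given bases is 2.

2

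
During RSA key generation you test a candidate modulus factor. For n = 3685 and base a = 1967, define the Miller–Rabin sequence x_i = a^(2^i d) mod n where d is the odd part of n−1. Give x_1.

n − 1 = 3684 = 2^2 · 921, so s = 2 and d = 921.
Repeated squaring mod 3685: 1967^1 ≡ 1967, 1967^2 ≡ 3524, 1967^4 ≡ 126, 1967^8 ≡ 1136, 1967^16 ≡ 746, 1967^32 ≡ 81, 1967^64 ≡ 2876, 1967^128 ≡ 2236, 1967^256 ≡ 2836, 1967^512 ≡ 2226.
921 = 512 + 256 + 128 + 16 + 8 + 1, so 1967^921 ≡ 2226·2836·2236·746·1136·1967 ≡ 3012 (mod 3685).
x_0 = 3012.
x_1 = 3012^2 mod 3685 = 3359.

3359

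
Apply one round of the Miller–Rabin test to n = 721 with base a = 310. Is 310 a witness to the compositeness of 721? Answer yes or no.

n − 1 = 720 = 2^4 · 45, so s = 4 and d = 45.
x_0 = 310^45 mod 721 = 1.
x_0 = 1, so 310 is not a witness.

no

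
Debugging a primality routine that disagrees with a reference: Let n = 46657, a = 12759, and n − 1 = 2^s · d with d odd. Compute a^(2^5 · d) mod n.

n − 1 = 46656 = 2^6 · 729, so s = 6 and d = 729.
x_0 = 12759^729 mod 46657 = 17828.
x_1 = 17828^2 mod 46657 = 10100.
x_2 = 10100^2 mod 46657 = 17798.
x_3 = 17798^2 mod 46657 = 14431.
x_4 = 14431^2 mod 46657 = 23570.
x_5 = 23570^2 mod 46657 = 1.

1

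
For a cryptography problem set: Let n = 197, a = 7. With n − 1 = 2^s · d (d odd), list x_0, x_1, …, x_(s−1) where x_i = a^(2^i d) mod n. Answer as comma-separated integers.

196, 1

n − 1 = 196 = 2^2 · 49, so s = 2 and d = 49.
x_0 = 7^49 mod 197 = 196.
x_1 = 196^2 mod 197 = 1.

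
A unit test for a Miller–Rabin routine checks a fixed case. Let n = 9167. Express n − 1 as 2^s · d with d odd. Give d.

4583

Halving: 9166 → 4583; 4583 is odd.
So 9166 = 2^1 · 4583.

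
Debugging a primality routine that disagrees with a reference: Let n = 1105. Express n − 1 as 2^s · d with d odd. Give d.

Halving: 1104 → 552 → 276 → 138 → 69; 69 is odd.
So 1104 = 2^4 · 69.

69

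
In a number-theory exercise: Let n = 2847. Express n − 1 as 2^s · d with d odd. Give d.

1423

Halving: 2846 → 1423; 1423 is odd.
So 2846 = 2^1 · 1423.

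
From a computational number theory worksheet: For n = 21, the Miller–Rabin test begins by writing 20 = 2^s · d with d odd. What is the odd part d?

Halving: 20 → 10 → 5; 5 is odd.
So 20 = 2^2 · 5.

5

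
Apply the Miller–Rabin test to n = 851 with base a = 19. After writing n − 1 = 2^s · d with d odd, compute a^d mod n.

498

n − 1 = 850 = 2^1 · 425, so s = 1 and d = 425.
Repeated squaring mod 851: 19^1 ≡ 19, 19^2 ≡ 361, 19^4 ≡ 118, 19^8 ≡ 308, 19^16 ≡ 403, 19^32 ≡ 719, 19^64 ≡ 404, 19^128 ≡ 675, 19^256 ≡ 340.
425 = 256 + 128 + 32 + 8 + 1, so 19^425 ≡ 340·675·719·308·19 ≡ 498 (mod 851).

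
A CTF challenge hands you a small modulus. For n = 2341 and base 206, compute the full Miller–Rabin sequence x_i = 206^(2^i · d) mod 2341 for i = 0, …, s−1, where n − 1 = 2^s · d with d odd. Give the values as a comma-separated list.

n − 1 = 2340 = 2^2 · 585, so s = 2 and d = 585.
x_0 = 206^585 mod 2341 = 1.
x_1 = 1^2 mod 2341 = 1.

1, 1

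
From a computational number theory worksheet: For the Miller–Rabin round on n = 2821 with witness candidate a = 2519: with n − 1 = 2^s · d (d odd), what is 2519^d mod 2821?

2729

n − 1 = 2820 = 2^2 · 705, so s = 2 and d = 705.
2519^705 mod 2821 = 2729.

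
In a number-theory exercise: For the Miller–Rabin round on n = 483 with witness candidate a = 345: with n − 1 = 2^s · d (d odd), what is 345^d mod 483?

345

n − 1 = 482 = 2^1 · 241, so s = 1 and d = 241.
Repeated squaring mod 483: 345^1 ≡ 345, 345^2 ≡ 207, 345^4 ≡ 345, 345^8 ≡ 207, 345^16 ≡ 345, 345^32 ≡ 207, 345^64 ≡ 345, 345^128 ≡ 207.
241 = 128 + 64 + 32 + 16 + 1, so 345^241 ≡ 207·345·207·345·345 ≡ 345 (mod 483).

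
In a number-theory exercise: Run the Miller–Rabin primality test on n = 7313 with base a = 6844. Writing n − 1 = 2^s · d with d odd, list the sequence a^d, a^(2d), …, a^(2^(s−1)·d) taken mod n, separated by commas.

1488, 5618, 6329, 2940

n − 1 = 7312 = 2^4 · 457, so s = 4 and d = 457.
x_0 = 6844^457 mod 7313 = 1488.
x_1 = 1488^2 mod 7313 = 5618.
x_2 = 5618^2 mod 7313 = 6329.
x_3 = 6329^2 mod 7313 = 2940.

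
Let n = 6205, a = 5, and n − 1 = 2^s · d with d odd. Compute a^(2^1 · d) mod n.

n − 1 = 6204 = 2^2 · 1551, so s = 2 and d = 1551.
By repeated squaring, 5^1551 ≡ 2795 (mod 6205).
x_0 = 2795.
x_1 = 2795^2 mod 6205 = 6135.

6135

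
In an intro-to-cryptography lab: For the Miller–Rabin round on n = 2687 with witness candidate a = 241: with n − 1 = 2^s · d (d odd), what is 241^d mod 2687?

1

n − 1 = 2686 = 2^1 · 1343, so s = 1 and d = 1343.
241^1343 mod 2687 = 1.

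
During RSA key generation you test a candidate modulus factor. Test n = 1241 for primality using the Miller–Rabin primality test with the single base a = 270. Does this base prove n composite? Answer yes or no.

no

n − 1 = 1240 = 2^3 · 155, so s = 3 and d = 155.
x_0 = 270^155 mod 1241 = 740.
x_0 is neither 1 nor 1240, so continue squaring.
x_1 = 740^2 mod 1241 = 319.
x_2 = 319^2 mod 1241 = 1240.
x_2 ≡ −1, so 270 is not a witness.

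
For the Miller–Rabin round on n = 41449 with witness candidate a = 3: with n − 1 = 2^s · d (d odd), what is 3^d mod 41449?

36929

n − 1 = 41448 = 2^3 · 5181, so s = 3 and d = 5181.
3^5181 mod 41449 = 36929.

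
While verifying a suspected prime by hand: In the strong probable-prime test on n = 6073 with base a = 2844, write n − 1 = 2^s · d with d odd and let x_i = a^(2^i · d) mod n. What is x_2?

n − 1 = 6072 = 2^3 · 759, so s = 3 and d = 759.
Repeated squaring mod 6073: 2844^1 ≡ 2844, 2844^2 ≡ 5173, 2844^4 ≡ 2291, 2844^8 ≡ 1609, 2844^16 ≡ 1783, 2844^32 ≡ 2910, 2844^64 ≡ 2338, 2844^128 ≡ 544, 2844^256 ≡ 4432, 2844^512 ≡ 2542.
759 = 512 + 128 + 64 + 32 + 16 + 4 + 2 + 1, so 2844^759 ≡ 2542·544·2338·2910·1783·2291·5173·2844 ≡ 5357 (mod 6073).
x_0 = 5357.
x_1 = 5357^2 mod 6073 = 2524.
x_2 = 2524^2 mod 6073 = 6072.

6072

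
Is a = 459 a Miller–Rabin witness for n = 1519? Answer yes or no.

n − 1 = 1518 = 2^1 · 759, so s = 1 and d = 759.
x_0 = 459^759 mod 1519 = 1.
x_0 = 1, so 459 is not a witness.

no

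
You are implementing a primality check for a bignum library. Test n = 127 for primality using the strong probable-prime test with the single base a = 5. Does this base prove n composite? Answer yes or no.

no

n − 1 = 126 = 2^1 · 63, so s = 1 and d = 63.
x_0 = 5^63 mod 127 = 126.
x_0 = 126 ≡ −1, so 5 is not a witness.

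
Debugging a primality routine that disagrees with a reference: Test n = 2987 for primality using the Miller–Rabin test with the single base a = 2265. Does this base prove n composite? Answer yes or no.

n − 1 = 2986 = 2^1 · 1493, so s = 1 and d = 1493.
x_0 = 2265^1493 mod 2987 = 514.
x_0 ∉ {1, 2986} and s = 1, so 2265 is a Miller–Rabin witness and 2987 is composite.

yes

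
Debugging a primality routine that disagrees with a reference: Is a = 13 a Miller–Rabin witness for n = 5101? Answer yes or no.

n − 1 = 5100 = 2^2 · 1275, so s = 2 and d = 1275.
x_0 = 13^1275 mod 5101 = 5000.
x_0 is neither 1 nor 5100, so continue squaring.
x_1 = 5000^2 mod 5101 = 5100.
x_1 ≡ −1, so 13 is not a witness.

no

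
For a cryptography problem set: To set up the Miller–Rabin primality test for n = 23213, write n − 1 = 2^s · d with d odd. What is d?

5803

Halving: 23212 → 11606 → 5803; 5803 is odd.
So 23212 = 2^2 · 5803.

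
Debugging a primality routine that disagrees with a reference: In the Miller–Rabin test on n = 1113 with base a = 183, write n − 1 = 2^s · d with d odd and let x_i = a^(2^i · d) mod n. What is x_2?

n − 1 = 1112 = 2^3 · 139, so s = 3 and d = 139.
x_0 = 183^139 mod 1113 = 225.
x_1 = 225^2 mod 1113 = 540.
x_2 = 540^2 mod 1113 = 1107.

1107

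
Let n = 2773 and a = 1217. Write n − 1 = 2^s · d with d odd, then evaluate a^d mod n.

n − 1 = 2772 = 2^2 · 693, so s = 2 and d = 693.
1217^693 mod 2773 = 2695.

2695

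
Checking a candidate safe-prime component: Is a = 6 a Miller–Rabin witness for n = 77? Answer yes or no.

yes

n − 1 = 76 = 2^2 · 19, so s = 2 and d = 19.
x_0 = 6^19 mod 77 = 13.
x_0 is neither 1 nor 76, so continue squaring.
x_1 = 13^2 mod 77 = 15.
Reached i = s−1 = 1 without hitting −1: 6 is a Miller–Rabin witness and 77 is composite.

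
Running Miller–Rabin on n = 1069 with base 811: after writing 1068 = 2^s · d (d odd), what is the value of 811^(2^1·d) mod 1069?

1

n − 1 = 1068 = 2^2 · 267, so s = 2 and d = 267.
x_0 = 811^267 mod 1069 = 1.
x_1 = 1^2 mod 1069 = 1.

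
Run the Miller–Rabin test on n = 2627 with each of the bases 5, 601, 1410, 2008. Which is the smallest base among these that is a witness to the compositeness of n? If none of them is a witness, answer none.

5

n − 1 = 2626 = 2^1 · 1313, so s = 1 and d = 1313.
Base 5: x_0 = 5^1313 mod 2627 = 1687. x_0 ∉ {1, 2626} and s = 1, so 5 is a Miller–Rabin witness and 2627 is composite.
Base 601: x_0 = 601^1313 mod 2627 = 1735. x_0 ∉ {1, 2626} and s = 1, so 601 is a Miller–Rabin witness and 2627 is composite.
Base 1410: x_0 = 1410^1313 mod 2627 = 2618. x_0 ∉ {1, 2626} and s = 1, so 1410 is a Miller–Rabin witness and 2627 is composite.
Base 2008: x_0 = 2008^1313 mod 2627 = 1173. x_0 ∉ {1, 2626} and s = 1, so 2008 is a Miller–Rabin witness and 2627 is composite.
The smallest witness among the given bases is 5.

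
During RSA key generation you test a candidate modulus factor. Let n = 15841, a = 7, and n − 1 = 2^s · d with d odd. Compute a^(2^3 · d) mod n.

n − 1 = 15840 = 2^5 · 495, so s = 5 and d = 495.
Repeated squaring mod 15841: 7^1 ≡ 7, 7^2 ≡ 49, 7^4 ≡ 2401, 7^8 ≡ 14518, 7^16 ≡ 7819, 7^32 ≡ 6342, 7^64 ≡ 665, 7^128 ≡ 14518, 7^256 ≡ 7819.
495 = 256 + 128 + 64 + 32 + 8 + 4 + 2 + 1, so 7^495 ≡ 7819·14518·665·6342·14518·2401·49·7 ≡ 12432 (mod 15841).
x_0 = 12432.
x_1 = 12432^2 mod 15841 = 9828.
x_2 = 9828^2 mod 15841 = 7007.
x_3 = 7007^2 mod 15841 = 6790.

6790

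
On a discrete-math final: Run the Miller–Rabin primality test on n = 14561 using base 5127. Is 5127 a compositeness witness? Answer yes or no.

no

n − 1 = 14560 = 2^5 · 455, so s = 5 and d = 455.
x_0 = 5127^455 mod 14561 = 13827.
x_0 is neither 1 nor 14560, so continue squaring.
x_1 = 13827^2 mod 14561 = 14560.
x_1 ≡ −1, so 5127 is not a witness.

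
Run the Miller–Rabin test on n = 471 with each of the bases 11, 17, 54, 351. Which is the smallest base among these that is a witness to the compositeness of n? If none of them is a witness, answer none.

11

n − 1 = 470 = 2^1 · 235, so s = 1 and d = 235.
Base 11: x_0 = 11^235 mod 471 = 11. x_0 ∉ {1, 470} and s = 1, so 11 is a Miller–Rabin witness and 471 is composite.
Base 17: x_0 = 17^235 mod 471 = 17. x_0 ∉ {1, 470} and s = 1, so 17 is a Miller–Rabin witness and 471 is composite.
Base 54: x_0 = 54^235 mod 471 = 417. x_0 ∉ {1, 470} and s = 1, so 54 is a Miller–Rabin witness and 471 is composite.
Base 351: x_0 = 351^235 mod 471 = 351. x_0 ∉ {1, 470} and s = 1, so 351 is a Miller–Rabin witness and 471 is composite.
The smallest witness among the given bases is 11.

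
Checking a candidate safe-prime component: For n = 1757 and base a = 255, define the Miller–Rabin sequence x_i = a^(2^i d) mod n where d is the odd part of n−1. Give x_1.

n − 1 = 1756 = 2^2 · 439, so s = 2 and d = 439.
Repeated squaring mod 1757: 255^1 ≡ 255, 255^2 ≡ 16, 255^4 ≡ 256, 255^8 ≡ 527, 255^16 ≡ 123, 255^32 ≡ 1073, 255^64 ≡ 494, 255^128 ≡ 1570, 255^256 ≡ 1586.
439 = 256 + 128 + 32 + 16 + 4 + 2 + 1, so 255^439 ≡ 1586·1570·1073·123·256·16·255 ≡ 745 (mod 1757).
x_0 = 745.
x_1 = 745^2 mod 1757 = 1570.

1570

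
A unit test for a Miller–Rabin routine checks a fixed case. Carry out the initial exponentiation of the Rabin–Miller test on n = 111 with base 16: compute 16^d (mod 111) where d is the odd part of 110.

16

n − 1 = 110 = 2^1 · 55, so s = 1 and d = 55.
16^55 mod 111 = 16.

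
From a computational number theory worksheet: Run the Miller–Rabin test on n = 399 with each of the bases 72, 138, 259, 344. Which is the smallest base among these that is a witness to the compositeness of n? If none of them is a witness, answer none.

n − 1 = 398 = 2^1 · 199, so s = 1 and d = 199.
Base 72: x_0 = 72^199 mod 399 = 72. x_0 ∉ {1, 398} and s = 1, so 72 is a Miller–Rabin witness and 399 is composite.
Base 138: x_0 = 138^199 mod 399 = 138. x_0 ∉ {1, 398} and s = 1, so 138 is a Miller–Rabin witness and 399 is composite.
Base 259: x_0 = 259^199 mod 399 = 259. x_0 ∉ {1, 398} and s = 1, so 259 is a Miller–Rabin witness and 399 is composite.
Base 344: x_0 = 344^199 mod 399 = 344. x_0 ∉ {1, 398} and s = 1, so 344 is a Miller–Rabin witness and 399 is composite.
The smallest witness among the given bases is 72.

72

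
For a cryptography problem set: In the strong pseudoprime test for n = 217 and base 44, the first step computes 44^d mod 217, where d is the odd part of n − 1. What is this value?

n − 1 = 216 = 2^3 · 27, so s = 3 and d = 27.
44^27 mod 217 = 85.

85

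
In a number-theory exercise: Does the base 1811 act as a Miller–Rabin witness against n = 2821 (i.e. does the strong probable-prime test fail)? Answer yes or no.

no

n − 1 = 2820 = 2^2 · 705, so s = 2 and d = 705.
Repeated squaring mod 2821: 1811^1 ≡ 1811, 1811^2 ≡ 1719, 1811^4 ≡ 1374, 1811^8 ≡ 627, 1811^16 ≡ 1010, 1811^32 ≡ 1719, 1811^64 ≡ 1374, 1811^128 ≡ 627, 1811^256 ≡ 1010, 1811^512 ≡ 1719.
705 = 512 + 128 + 64 + 1, so 1811^705 ≡ 1719·627·1374·1811 ≡ 2820 (mod 2821).
x_0 = 1811^705 mod 2821 = 2820.
x_0 = 2820 ≡ −1, so 1811 is not a witness.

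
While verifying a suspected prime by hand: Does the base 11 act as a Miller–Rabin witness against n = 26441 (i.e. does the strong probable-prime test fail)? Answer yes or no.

yes

n − 1 = 26440 = 2^3 · 3305, so s = 3 and d = 3305.
x_0 = 11^3305 mod 26441 = 18615.
x_0 is neither 1 nor 26440, so continue squaring.
x_1 = 18615^2 mod 26441 = 8920.
x_2 = 8920^2 mod 26441 = 5431.
Reached i = s−1 = 2 without hitting −1: 11 is a Miller–Rabin witness and 26441 is composite.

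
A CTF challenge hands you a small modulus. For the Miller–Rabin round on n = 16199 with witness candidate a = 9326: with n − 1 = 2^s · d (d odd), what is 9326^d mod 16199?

n − 1 = 16198 = 2^1 · 8099, so s = 1 and d = 8099.
Repeated squaring mod 16199: 9326^1 ≡ 9326, 9326^2 ≡ 1845, 9326^4 ≡ 2235, 9326^8 ≡ 5933, 9326^16 ≡ 62, 9326^32 ≡ 3844, 9326^64 ≡ 2848, 9326^128 ≡ 11604, 9326^256 ≡ 6728, 9326^512 ≡ 5978, 9326^1024 ≡ 1490, 9326^2048 ≡ 837, 9326^4096 ≡ 4012.
8099 = 4096 + 2048 + 1024 + 512 + 256 + 128 + 32 + 2 + 1, so 9326^8099 ≡ 4012·837·1490·5978·6728·11604·3844·1845·9326 ≡ 9371 (mod 16199).

9371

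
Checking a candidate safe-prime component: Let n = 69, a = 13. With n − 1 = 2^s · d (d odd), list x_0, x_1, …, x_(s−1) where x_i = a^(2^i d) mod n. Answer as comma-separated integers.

52, 13

n − 1 = 68 = 2^2 · 17, so s = 2 and d = 17.
x_0 = 13^17 mod 69 = 52.
x_1 = 52^2 mod 69 = 13.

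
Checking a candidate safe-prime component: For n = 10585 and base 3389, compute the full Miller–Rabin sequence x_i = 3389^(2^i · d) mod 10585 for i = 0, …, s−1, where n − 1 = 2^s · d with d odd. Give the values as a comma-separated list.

7164, 6816, 291

n − 1 = 10584 = 2^3 · 1323, so s = 3 and d = 1323.
x_0 = 3389^1323 mod 10585 = 7164.
x_1 = 7164^2 mod 10585 = 6816.
x_2 = 6816^2 mod 10585 = 291.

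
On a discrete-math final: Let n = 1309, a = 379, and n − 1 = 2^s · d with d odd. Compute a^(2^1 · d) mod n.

n − 1 = 1308 = 2^2 · 327, so s = 2 and d = 327.
x_0 = 379^327 mod 1309 = 1268.
x_1 = 1268^2 mod 1309 = 372.

372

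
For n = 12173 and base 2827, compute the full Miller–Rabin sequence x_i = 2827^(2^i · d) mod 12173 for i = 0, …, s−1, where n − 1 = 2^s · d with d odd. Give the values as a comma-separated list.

244, 10844

n − 1 = 12172 = 2^2 · 3043, so s = 2 and d = 3043.
x_0 = 2827^3043 mod 12173 = 244.
x_1 = 244^2 mod 12173 = 10844.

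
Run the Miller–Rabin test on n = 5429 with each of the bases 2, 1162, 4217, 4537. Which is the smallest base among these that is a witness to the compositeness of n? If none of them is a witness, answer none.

2

n − 1 = 5428 = 2^2 · 1357, so s = 2 and d = 1357.
Base 2: x_0 = 2^1357 mod 5429 = 1885. x_0 is neither 1 nor 5428, so continue squaring. x_1 = 1885^2 mod 5429 = 2659. Reached i = s−1 = 1 without hitting −1: 2 is a Miller–Rabin witness and 5429 is composite.
Base 1162: x_0 = 1162^1357 mod 5429 = 3895. x_0 is neither 1 nor 5428, so continue squaring. x_1 = 3895^2 mod 5429 = 2399. Reached i = s−1 = 1 without hitting −1: 1162 is a Miller–Rabin witness and 5429 is composite.
Base 4217: x_0 = 4217^1357 mod 5429 = 3505. x_0 is neither 1 nor 5428, so continue squaring. x_1 = 3505^2 mod 5429 = 4627. Reached i = s−1 = 1 without hitting −1: 4217 is a Miller–Rabin witness and 5429 is composite.
Base 4537: x_0 = 4537^1357 mod 5429 = 3989. x_0 is neither 1 nor 5428, so continue squaring. x_1 = 3989^2 mod 5429 = 5151. Reached i = s−1 = 1 without hitting −1: 4537 is a Miller–Rabin witness and 5429 is composite.
The smallest witness among the given bases is 2.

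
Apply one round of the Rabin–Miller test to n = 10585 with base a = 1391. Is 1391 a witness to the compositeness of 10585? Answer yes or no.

n − 1 = 10584 = 2^3 · 1323, so s = 3 and d = 1323.
By repeated squaring, 1391^1323 ≡ 1826 (mod 10585).
x_0 = 1391^1323 mod 10585 = 1826.
x_0 is neither 1 nor 10584, so continue squaring.
x_1 = 1826^2 mod 10585 = 1.
x_1 = 1 but x_0 ≠ ±1, a nontrivial square root of 1 — 1391 is a witness and 10585 is composite.

yes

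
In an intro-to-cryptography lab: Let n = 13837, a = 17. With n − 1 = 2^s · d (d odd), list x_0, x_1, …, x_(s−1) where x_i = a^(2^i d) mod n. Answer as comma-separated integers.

9803, 844

n − 1 = 13836 = 2^2 · 3459, so s = 2 and d = 3459.
x_0 = 17^3459 mod 13837 = 9803.
x_1 = 9803^2 mod 13837 = 844.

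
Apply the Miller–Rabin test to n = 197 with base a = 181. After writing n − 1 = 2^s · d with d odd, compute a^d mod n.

196

n − 1 = 196 = 2^2 · 49, so s = 2 and d = 49.
Repeated squaring mod 197: 181^1 ≡ 181, 181^2 ≡ 59, 181^4 ≡ 132, 181^8 ≡ 88, 181^16 ≡ 61, 181^32 ≡ 175.
49 = 32 + 16 + 1, so 181^49 ≡ 175·61·181 ≡ 196 (mod 197).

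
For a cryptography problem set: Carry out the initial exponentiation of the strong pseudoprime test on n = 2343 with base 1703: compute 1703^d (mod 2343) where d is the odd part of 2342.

n − 1 = 2342 = 2^1 · 1171, so s = 1 and d = 1171.
1703^1171 mod 2343 = 1703.

1703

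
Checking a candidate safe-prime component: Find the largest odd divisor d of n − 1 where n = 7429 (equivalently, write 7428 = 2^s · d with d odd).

Halving: 7428 → 3714 → 1857; 1857 is odd.
So 7428 = 2^2 · 1857.

1857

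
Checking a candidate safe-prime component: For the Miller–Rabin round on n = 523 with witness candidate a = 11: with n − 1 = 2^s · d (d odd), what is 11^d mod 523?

1

n − 1 = 522 = 2^1 · 261, so s = 1 and d = 261.
Repeated squaring mod 523: 11^1 ≡ 11, 11^2 ≡ 121, 11^4 ≡ 520, 11^8 ≡ 9, 11^16 ≡ 81, 11^32 ≡ 285, 11^64 ≡ 160, 11^128 ≡ 496, 11^256 ≡ 206.
261 = 256 + 4 + 1, so 11^261 ≡ 206·520·11 ≡ 1 (mod 523).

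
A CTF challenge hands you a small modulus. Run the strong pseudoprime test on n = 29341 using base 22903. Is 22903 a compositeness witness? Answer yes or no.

yes

n − 1 = 29340 = 2^2 · 7335, so s = 2 and d = 7335.
x_0 = 22903^7335 mod 29341 = 27195.
x_0 is neither 1 nor 29340, so continue squaring.
x_1 = 27195^2 mod 29341 = 28120.
Reached i = s−1 = 1 without hitting −1: 22903 is a Miller–Rabin witness and 29341 is composite.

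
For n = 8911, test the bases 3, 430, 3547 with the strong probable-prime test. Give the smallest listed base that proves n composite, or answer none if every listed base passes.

n − 1 = 8910 = 2^1 · 4455, so s = 1 and d = 4455.
Base 3: x_0 = 3^4455 mod 8911 = 8910. x_0 = 8910 ≡ −1, so 3 is not a witness.
Base 430: x_0 = 430^4455 mod 8911 = 8910. x_0 = 8910 ≡ −1, so 430 is not a witness.
Base 3547: x_0 = 3547^4455 mod 8911 = 8910. x_0 = 8910 ≡ −1, so 3547 is not a witness.
No listed base is a witness for 8911.

none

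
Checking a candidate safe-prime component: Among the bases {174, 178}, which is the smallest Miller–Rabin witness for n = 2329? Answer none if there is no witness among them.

none

n − 1 = 2328 = 2^3 · 291, so s = 3 and d = 291.
Base 174: x_0 = 174^291 mod 2329 = 2155. x_0 is neither 1 nor 2328, so continue squaring. x_1 = 2155^2 mod 2329 = 2328. x_1 ≡ −1, so 174 is not a witness.
Base 178: x_0 = 178^291 mod 2329 = 1243. x_0 is neither 1 nor 2328, so continue squaring. x_1 = 1243^2 mod 2329 = 922. x_2 = 922^2 mod 2329 = 2328. x_2 ≡ −1, so 178 is not a witness.
No listed base is a witness for 2329.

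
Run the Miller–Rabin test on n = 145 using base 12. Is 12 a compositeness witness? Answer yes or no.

no

n − 1 = 144 = 2^4 · 9, so s = 4 and d = 9.
x_0 = 12^9 mod 145 = 12.
x_0 is neither 1 nor 144, so continue squaring.
x_1 = 12^2 mod 145 = 144.
x_1 ≡ −1, so 12 is not a witness.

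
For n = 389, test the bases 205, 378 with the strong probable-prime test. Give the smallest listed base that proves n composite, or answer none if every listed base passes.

none

n − 1 = 388 = 2^2 · 97, so s = 2 and d = 97.
Base 205: x_0 = 205^97 mod 389 = 388. x_0 = 388 ≡ −1, so 205 is not a witness.
Base 378: x_0 = 378^97 mod 389 = 388. x_0 = 388 ≡ −1, so 378 is not a witness.
No listed base is a witness for 389.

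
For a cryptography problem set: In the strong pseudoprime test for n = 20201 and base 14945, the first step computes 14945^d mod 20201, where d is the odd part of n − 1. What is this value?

921

n − 1 = 20200 = 2^3 · 2525, so s = 3 and d = 2525.
Repeated squaring mod 20201: 14945^1 ≡ 14945, 14945^2 ≡ 10769, 14945^4 ≡ 17621, 14945^8 ≡ 10271, 14945^16 ≡ 3819, 14945^32 ≡ 19840, 14945^64 ≡ 9115, 14945^128 ≡ 16713, 14945^256 ≡ 5142, 14945^512 ≡ 17256, 14945^1024 ≡ 6796, 14945^2048 ≡ 6130.
2525 = 2048 + 256 + 128 + 64 + 16 + 8 + 4 + 1, so 14945^2525 ≡ 6130·5142·16713·9115·3819·10271·17621·14945 ≡ 921 (mod 20201).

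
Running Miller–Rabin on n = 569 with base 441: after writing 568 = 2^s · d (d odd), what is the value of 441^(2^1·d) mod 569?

n − 1 = 568 = 2^3 · 71, so s = 3 and d = 71.
x_0 = 441^71 mod 569 = 86.
x_1 = 86^2 mod 569 = 568.

568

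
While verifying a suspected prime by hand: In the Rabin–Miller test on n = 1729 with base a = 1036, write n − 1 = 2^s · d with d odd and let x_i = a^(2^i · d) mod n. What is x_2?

n − 1 = 1728 = 2^6 · 27, so s = 6 and d = 27.
x_0 = 1036^27 mod 1729 = 1652.
x_1 = 1652^2 mod 1729 = 742.
x_2 = 742^2 mod 1729 = 742.

742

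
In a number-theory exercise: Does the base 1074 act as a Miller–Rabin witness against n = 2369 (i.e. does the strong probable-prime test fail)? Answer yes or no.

yes

n − 1 = 2368 = 2^6 · 37, so s = 6 and d = 37.
x_0 = 1074^37 mod 2369 = 653.
x_0 is neither 1 nor 2368, so continue squaring.
x_1 = 653^2 mod 2369 = 2358.
x_2 = 2358^2 mod 2369 = 121.
x_3 = 121^2 mod 2369 = 427.
x_4 = 427^2 mod 2369 = 2285.
x_5 = 2285^2 mod 2369 = 2318.
Reached i = s−1 = 5 without hitting −1: 1074 is a Miller–Rabin witness and 2369 is composite.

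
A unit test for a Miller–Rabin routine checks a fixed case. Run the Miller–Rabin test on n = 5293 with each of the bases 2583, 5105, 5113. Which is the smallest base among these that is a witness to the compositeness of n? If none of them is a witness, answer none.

n − 1 = 5292 = 2^2 · 1323, so s = 2 and d = 1323.
Base 2583: x_0 = 2583^1323 mod 5293 = 1. x_0 = 1, so 2583 is not a witness.
Base 5105: x_0 = 5105^1323 mod 5293 = 5078. x_0 is neither 1 nor 5292, so continue squaring. x_1 = 5078^2 mod 5293 = 3881. Reached i = s−1 = 1 without hitting −1: 5105 is a Miller–Rabin witness and 5293 is composite.
Base 5113: x_0 = 5113^1323 mod 5293 = 2226. x_0 is neither 1 nor 5292, so continue squaring. x_1 = 2226^2 mod 5293 = 828. Reached i = s−1 = 1 without hitting −1: 5113 is a Miller–Rabin witness and 5293 is composite.
The smallest witness among the given bases is 5105.

5105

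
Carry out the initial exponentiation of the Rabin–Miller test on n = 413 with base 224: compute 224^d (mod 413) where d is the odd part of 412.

n − 1 = 412 = 2^2 · 103, so s = 2 and d = 103.
Repeated squaring mod 413: 224^1 ≡ 224, 224^2 ≡ 203, 224^4 ≡ 322, 224^8 ≡ 21, 224^16 ≡ 28, 224^32 ≡ 371, 224^64 ≡ 112.
103 = 64 + 32 + 4 + 2 + 1, so 224^103 ≡ 112·371·322·203·224 ≡ 385 (mod 413).

385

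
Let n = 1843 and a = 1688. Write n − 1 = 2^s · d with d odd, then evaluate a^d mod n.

1303

n − 1 = 1842 = 2^1 · 921, so s = 1 and d = 921.
1688^921 mod 1843 = 1303.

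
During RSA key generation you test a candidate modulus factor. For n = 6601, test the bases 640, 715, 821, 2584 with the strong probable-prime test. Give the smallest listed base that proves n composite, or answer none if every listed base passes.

n − 1 = 6600 = 2^3 · 825, so s = 3 and d = 825.
Base 640: x_0 = 640^825 mod 6601 = 6600. x_0 = 6600 ≡ −1, so 640 is not a witness.
Base 715: x_0 = 715^825 mod 6601 = 1. x_0 = 1, so 715 is not a witness.
Base 821: x_0 = 821^825 mod 6601 = 1. x_0 = 1, so 821 is not a witness.
Base 2584: x_0 = 2584^825 mod 6601 = 1. x_0 = 1, so 2584 is not a witness.
No listed base is a witness for 6601.

none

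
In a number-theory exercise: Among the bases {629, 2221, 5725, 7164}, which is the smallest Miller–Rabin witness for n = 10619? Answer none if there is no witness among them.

n − 1 = 10618 = 2^1 · 5309, so s = 1 and d = 5309.
Base 629: x_0 = 629^5309 mod 10619 = 888. x_0 ∉ {1, 10618} and s = 1, so 629 is a Miller–Rabin witness and 10619 is composite.
Base 2221: x_0 = 2221^5309 mod 10619 = 8474. x_0 ∉ {1, 10618} and s = 1, so 2221 is a Miller–Rabin witness and 10619 is composite.
Base 5725: x_0 = 5725^5309 mod 10619 = 9372. x_0 ∉ {1, 10618} and s = 1, so 5725 is a Miller–Rabin witness and 10619 is composite.
Base 7164: x_0 = 7164^5309 mod 10619 = 6039. x_0 ∉ {1, 10618} and s = 1, so 7164 is a Miller–Rabin witness and 10619 is composite.
The smallest witness among the given bases is 629.

629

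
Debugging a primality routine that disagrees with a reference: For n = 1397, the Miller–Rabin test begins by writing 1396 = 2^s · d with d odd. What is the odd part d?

Halving: 1396 → 698 → 349; 349 is odd.
So 1396 = 2^2 · 349.

349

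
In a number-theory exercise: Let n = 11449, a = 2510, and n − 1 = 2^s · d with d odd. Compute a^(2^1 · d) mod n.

5672

n − 1 = 11448 = 2^3 · 1431, so s = 3 and d = 1431.
Repeated squaring mod 11449: 2510^1 ≡ 2510, 2510^2 ≡ 3150, 2510^4 ≡ 7666, 2510^8 ≡ 11288, 2510^16 ≡ 3023, 2510^32 ≡ 2227, 2510^64 ≡ 2112, 2510^128 ≡ 6883, 2510^256 ≡ 11176, 2510^512 ≡ 5835, 2510^1024 ≡ 9348.
1431 = 1024 + 256 + 128 + 16 + 4 + 2 + 1, so 2510^1431 ≡ 9348·11176·6883·3023·7666·3150·2510 ≡ 8561 (mod 11449).
x_0 = 8561.
x_1 = 8561^2 mod 11449 = 5672.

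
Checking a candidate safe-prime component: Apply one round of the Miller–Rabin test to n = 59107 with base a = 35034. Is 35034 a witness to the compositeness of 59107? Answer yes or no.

n − 1 = 59106 = 2^1 · 29553, so s = 1 and d = 29553.
x_0 = 35034^29553 mod 59107 = 1.
x_0 = 1, so 35034 is not a witness.

no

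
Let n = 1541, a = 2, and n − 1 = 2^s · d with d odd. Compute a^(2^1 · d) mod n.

n − 1 = 1540 = 2^2 · 385, so s = 2 and d = 385.
x_0 = 2^385 mod 1541 = 231.
x_1 = 231^2 mod 1541 = 967.

967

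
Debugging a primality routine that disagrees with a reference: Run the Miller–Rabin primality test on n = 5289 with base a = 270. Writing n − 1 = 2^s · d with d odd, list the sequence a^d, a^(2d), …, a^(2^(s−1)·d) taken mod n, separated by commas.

3789, 2175, 2259

n − 1 = 5288 = 2^3 · 661, so s = 3 and d = 661.
x_0 = 270^661 mod 5289 = 3789.
x_1 = 3789^2 mod 5289 = 2175.
x_2 = 2175^2 mod 5289 = 2259.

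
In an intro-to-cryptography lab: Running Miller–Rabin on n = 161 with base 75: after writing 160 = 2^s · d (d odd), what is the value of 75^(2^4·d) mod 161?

n − 1 = 160 = 2^5 · 5, so s = 5 and d = 5.
x_0 = 75^5 mod 161 = 94.
x_1 = 94^2 mod 161 = 142.
x_2 = 142^2 mod 161 = 39.
x_3 = 39^2 mod 161 = 72.
x_4 = 72^2 mod 161 = 32.

32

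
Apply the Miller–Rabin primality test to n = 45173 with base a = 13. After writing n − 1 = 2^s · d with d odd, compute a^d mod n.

11777

n − 1 = 45172 = 2^2 · 11293, so s = 2 and d = 11293.
13^11293 mod 45173 = 11777.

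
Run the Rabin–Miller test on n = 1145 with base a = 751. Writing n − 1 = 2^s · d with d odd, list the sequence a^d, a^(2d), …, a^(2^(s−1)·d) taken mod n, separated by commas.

856, 1081, 661

n − 1 = 1144 = 2^3 · 143, so s = 3 and d = 143.
x_0 = 751^143 mod 1145 = 856.
x_1 = 856^2 mod 1145 = 1081.
x_2 = 1081^2 mod 1145 = 661.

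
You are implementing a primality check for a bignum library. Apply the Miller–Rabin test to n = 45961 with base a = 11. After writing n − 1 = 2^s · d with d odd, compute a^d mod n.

19267

n − 1 = 45960 = 2^3 · 5745, so s = 3 and d = 5745.
Repeated squaring mod 45961: 11^1 ≡ 11, 11^2 ≡ 121, 11^4 ≡ 14641, 11^8 ≡ 42738, 11^16 ≡ 543, 11^32 ≡ 19083, 11^64 ≡ 11886, 11^128 ≡ 38843, 11^256 ≡ 16902, 11^512 ≡ 29989, 11^1024 ≡ 21234, 11^2048 ≡ 5346, 11^4096 ≡ 37935.
5745 = 4096 + 1024 + 512 + 64 + 32 + 16 + 1, so 11^5745 ≡ 37935·21234·29989·11886·19083·543·11 ≡ 19267 (mod 45961).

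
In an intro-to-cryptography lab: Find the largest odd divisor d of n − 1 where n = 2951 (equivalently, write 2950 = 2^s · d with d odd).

Halving: 2950 → 1475; 1475 is odd.
So 2950 = 2^1 · 1475.

1475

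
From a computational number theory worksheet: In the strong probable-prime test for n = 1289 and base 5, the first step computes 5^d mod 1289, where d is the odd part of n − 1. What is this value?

479

n − 1 = 1288 = 2^3 · 161, so s = 3 and d = 161.
5^161 mod 1289 = 479.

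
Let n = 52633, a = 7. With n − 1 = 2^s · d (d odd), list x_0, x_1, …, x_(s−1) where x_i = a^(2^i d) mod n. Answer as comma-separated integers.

n − 1 = 52632 = 2^3 · 6579, so s = 3 and d = 6579.
x_0 = 7^6579 mod 52633 = 17717.
x_1 = 17717^2 mod 52633 = 41510.
x_2 = 41510^2 mod 52633 = 33579.

17717, 41510, 33579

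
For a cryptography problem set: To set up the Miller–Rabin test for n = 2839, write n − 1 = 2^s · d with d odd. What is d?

Halving: 2838 → 1419; 1419 is odd.
So 2838 = 2^1 · 1419.

1419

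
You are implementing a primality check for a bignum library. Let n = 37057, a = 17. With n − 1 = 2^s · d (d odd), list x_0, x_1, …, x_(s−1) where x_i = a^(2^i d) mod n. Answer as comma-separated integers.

24851, 17296, 27512, 20919, 35505, 37056

n − 1 = 37056 = 2^6 · 579, so s = 6 and d = 579.
x_0 = 17^579 mod 37057 = 24851.
x_1 = 24851^2 mod 37057 = 17296.
x_2 = 17296^2 mod 37057 = 27512.
x_3 = 27512^2 mod 37057 = 20919.
x_4 = 20919^2 mod 37057 = 35505.
x_5 = 35505^2 mod 37057 = 37056.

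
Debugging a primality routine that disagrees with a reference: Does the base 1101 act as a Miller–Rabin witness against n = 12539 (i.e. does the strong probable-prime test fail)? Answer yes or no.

n − 1 = 12538 = 2^1 · 6269, so s = 1 and d = 6269.
x_0 = 1101^6269 mod 12539 = 12538.
x_0 = 12538 ≡ −1, so 1101 is not a witness.

no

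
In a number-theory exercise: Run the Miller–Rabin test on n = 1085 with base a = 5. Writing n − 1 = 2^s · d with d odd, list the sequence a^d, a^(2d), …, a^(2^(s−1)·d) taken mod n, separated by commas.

n − 1 = 1084 = 2^2 · 271, so s = 2 and d = 271.
x_0 = 5^271 mod 1085 = 5.
x_1 = 5^2 mod 1085 = 25.

5, 25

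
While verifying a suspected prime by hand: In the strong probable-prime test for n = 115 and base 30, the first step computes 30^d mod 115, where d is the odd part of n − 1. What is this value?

20

n − 1 = 114 = 2^1 · 57, so s = 1 and d = 57.
Repeated squaring mod 115: 30^1 ≡ 30, 30^2 ≡ 95, 30^4 ≡ 55, 30^8 ≡ 35, 30^16 ≡ 75, 30^32 ≡ 105.
57 = 32 + 16 + 8 + 1, so 30^57 ≡ 105·75·35·30 ≡ 20 (mod 115).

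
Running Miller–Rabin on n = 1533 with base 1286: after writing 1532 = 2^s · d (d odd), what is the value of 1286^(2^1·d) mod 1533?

961

n − 1 = 1532 = 2^2 · 383, so s = 2 and d = 383.
x_0 = 1286^383 mod 1533 = 542.
x_1 = 542^2 mod 1533 = 961.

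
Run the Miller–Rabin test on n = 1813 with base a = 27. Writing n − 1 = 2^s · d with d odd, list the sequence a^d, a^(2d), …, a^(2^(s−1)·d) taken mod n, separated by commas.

n − 1 = 1812 = 2^2 · 453, so s = 2 and d = 453.
x_0 = 27^453 mod 1813 = 776.
x_1 = 776^2 mod 1813 = 260.

776, 260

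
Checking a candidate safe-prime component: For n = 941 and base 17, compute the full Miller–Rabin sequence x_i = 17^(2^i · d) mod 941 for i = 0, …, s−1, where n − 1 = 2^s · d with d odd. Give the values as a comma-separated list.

n − 1 = 940 = 2^2 · 235, so s = 2 and d = 235.
x_0 = 17^235 mod 941 = 97.
x_1 = 97^2 mod 941 = 940.

97, 940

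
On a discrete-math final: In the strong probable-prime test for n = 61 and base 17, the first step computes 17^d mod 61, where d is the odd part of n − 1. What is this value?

n − 1 = 60 = 2^2 · 15, so s = 2 and d = 15.
17^15 mod 61 = 50.

50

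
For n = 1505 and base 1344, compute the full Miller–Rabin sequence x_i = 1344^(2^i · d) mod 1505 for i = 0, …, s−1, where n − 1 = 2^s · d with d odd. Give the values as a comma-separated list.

n − 1 = 1504 = 2^5 · 47, so s = 5 and d = 47.
x_0 = 1344^47 mod 1505 = 1134.
x_1 = 1134^2 mod 1505 = 686.
x_2 = 686^2 mod 1505 = 1036.
x_3 = 1036^2 mod 1505 = 231.
x_4 = 231^2 mod 1505 = 686.

1134, 686, 1036, 231, 686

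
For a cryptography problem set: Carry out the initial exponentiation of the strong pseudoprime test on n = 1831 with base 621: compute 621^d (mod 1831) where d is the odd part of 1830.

1830

n − 1 = 1830 = 2^1 · 915, so s = 1 and d = 915.
Repeated squaring mod 1831: 621^1 ≡ 621, 621^2 ≡ 1131, 621^4 ≡ 1123, 621^8 ≡ 1401, 621^16 ≡ 1800, 621^32 ≡ 961, 621^64 ≡ 697, 621^128 ≡ 594, 621^256 ≡ 1284, 621^512 ≡ 756.
915 = 512 + 256 + 128 + 16 + 2 + 1, so 621^915 ≡ 756·1284·594·1800·1131·621 ≡ 1830 (mod 1831).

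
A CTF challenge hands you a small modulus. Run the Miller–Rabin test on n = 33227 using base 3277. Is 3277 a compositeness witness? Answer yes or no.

no

n − 1 = 33226 = 2^1 · 16613, so s = 1 and d = 16613.
x_0 = 3277^16613 mod 33227 = 33226.
x_0 = 33226 ≡ −1, so 3277 is not a witness.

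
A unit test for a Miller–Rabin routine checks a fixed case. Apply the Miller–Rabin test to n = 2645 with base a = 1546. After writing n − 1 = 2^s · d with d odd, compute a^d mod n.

971

n − 1 = 2644 = 2^2 · 661, so s = 2 and d = 661.
Repeated squaring mod 2645: 1546^1 ≡ 1546, 1546^2 ≡ 1681, 1546^4 ≡ 901, 1546^8 ≡ 2431, 1546^16 ≡ 831, 1546^32 ≡ 216, 1546^64 ≡ 1691, 1546^128 ≡ 236, 1546^256 ≡ 151, 1546^512 ≡ 1641.
661 = 512 + 128 + 16 + 4 + 1, so 1546^661 ≡ 1641·236·831·901·1546 ≡ 971 (mod 2645).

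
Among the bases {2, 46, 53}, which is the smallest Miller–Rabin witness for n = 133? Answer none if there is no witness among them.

2

n − 1 = 132 = 2^2 · 33, so s = 2 and d = 33.
Base 2: x_0 = 2^33 mod 133 = 50. x_0 is neither 1 nor 132, so continue squaring. x_1 = 50^2 mod 133 = 106. Reached i = s−1 = 1 without hitting −1: 2 is a Miller–Rabin witness and 133 is composite.
Base 46: x_0 = 46^33 mod 133 = 113. x_0 is neither 1 nor 132, so continue squaring. x_1 = 113^2 mod 133 = 1. x_1 = 1 but x_0 ≠ ±1, a nontrivial square root of 1 — 46 is a witness and 133 is composite.
Base 53: x_0 = 53^33 mod 133 = 8. x_0 is neither 1 nor 132, so continue squaring. x_1 = 8^2 mod 133 = 64. Reached i = s−1 = 1 without hitting −1: 53 is a Miller–Rabin witness and 133 is composite.
The smallest witness among the given bases is 2.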